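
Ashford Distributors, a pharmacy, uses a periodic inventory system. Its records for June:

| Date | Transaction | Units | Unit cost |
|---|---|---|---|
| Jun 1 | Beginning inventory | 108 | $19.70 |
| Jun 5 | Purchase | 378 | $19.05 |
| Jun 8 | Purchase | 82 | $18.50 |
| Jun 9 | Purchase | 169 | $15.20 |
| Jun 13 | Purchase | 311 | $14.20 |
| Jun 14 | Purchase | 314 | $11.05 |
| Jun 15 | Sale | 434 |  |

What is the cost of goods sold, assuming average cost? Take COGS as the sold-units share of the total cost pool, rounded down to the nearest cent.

COGS = $6,787.28

Jun 15, sell 434: 434/1362 × $21,300.20 → $6,787.28
Ending inventory (cost pool remaining) = $14,512.92
Check: goods available $21,300.20 = COGS $6,787.28 + ending $14,512.92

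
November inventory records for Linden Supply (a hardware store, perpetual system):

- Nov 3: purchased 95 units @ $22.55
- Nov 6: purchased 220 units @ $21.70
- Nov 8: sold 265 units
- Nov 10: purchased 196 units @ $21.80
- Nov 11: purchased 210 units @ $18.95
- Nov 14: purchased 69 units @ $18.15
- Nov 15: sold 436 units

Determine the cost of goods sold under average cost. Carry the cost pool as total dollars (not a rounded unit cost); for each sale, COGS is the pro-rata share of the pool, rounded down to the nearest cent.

After Nov 3: 95 on hand, pool $2,142.25 (≈ $22.5500 each)
After Nov 6: 315 on hand, pool $6,916.25 (≈ $21.9563 each)
Nov 8, sell 265: 265/315 × $6,916.25 → $5,818.43
After Nov 10: 246 on hand, pool $5,370.62 (≈ $21.8318 each)
After Nov 11: 456 on hand, pool $9,350.12 (≈ $20.5046 each)
After Nov 14: 525 on hand, pool $10,602.47 (≈ $20.1952 each)
Nov 15, sell 436: 436/525 × $10,602.47 → $8,805.09
Total COGS = $5,818.43 + $8,805.09 = $14,623.52
Ending inventory (cost pool remaining) = $1,797.38

COGS = $14,623.52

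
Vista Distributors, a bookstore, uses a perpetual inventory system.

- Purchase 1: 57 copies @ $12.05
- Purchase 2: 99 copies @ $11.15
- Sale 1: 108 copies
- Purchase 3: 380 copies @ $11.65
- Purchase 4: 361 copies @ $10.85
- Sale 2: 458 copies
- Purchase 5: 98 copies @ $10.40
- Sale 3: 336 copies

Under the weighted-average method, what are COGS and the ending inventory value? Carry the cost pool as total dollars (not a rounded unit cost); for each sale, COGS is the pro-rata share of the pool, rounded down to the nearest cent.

After Purchase 1: 57 on hand, pool $686.85 (≈ $12.0500 each)
After Purchase 2: 156 on hand, pool $1,790.70 (≈ $11.4788 each)
Sale 1, sell 108: 108/156 × $1,790.70 → $1,239.71
After Purchase 3: 428 on hand, pool $4,977.99 (≈ $11.6308 each)
After Purchase 4: 789 on hand, pool $8,894.84 (≈ $11.2736 each)
Sale 2, sell 458: 458/789 × $8,894.84 → $5,163.29
After Purchase 5: 429 on hand, pool $4,750.75 (≈ $11.0740 each)
Sale 3, sell 336: 336/429 × $4,750.75 → $3,720.86
Total COGS = $1,239.71 + $5,163.29 + $3,720.86 = $10,123.86
Ending inventory (cost pool remaining) = $1,029.89

COGS = $10,123.86; ending inventory = $1,029.89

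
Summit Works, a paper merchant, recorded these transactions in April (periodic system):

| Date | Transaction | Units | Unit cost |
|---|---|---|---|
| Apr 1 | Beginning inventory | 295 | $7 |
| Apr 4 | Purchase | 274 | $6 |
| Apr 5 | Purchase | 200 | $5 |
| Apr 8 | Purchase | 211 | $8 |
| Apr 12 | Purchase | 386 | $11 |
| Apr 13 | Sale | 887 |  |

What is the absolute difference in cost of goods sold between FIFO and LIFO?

FIFO COGS: 295 @ $7 + 274 @ $6 + 200 @ $5 + 118 @ $8 = $5,653
LIFO COGS: 386 @ $11 + 211 @ $8 + 200 @ $5 + 90 @ $6 = $7,474
Difference = |$5,653 − $7,474| = $1,821

$1,821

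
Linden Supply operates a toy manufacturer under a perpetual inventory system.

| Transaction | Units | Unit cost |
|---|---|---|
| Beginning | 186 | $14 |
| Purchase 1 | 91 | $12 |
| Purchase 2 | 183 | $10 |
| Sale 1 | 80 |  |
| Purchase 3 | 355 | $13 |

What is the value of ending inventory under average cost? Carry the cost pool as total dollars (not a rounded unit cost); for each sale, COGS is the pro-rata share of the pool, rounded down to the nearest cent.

After Beginning: 186 on hand, pool $2,604.00 (≈ $14.0000 each)
After Purchase 1: 277 on hand, pool $3,696.00 (≈ $13.3430 each)
After Purchase 2: 460 on hand, pool $5,526.00 (≈ $12.0130 each)
Sale 1, sell 80: 80/460 × $5,526.00 → $961.04
After Purchase 3: 735 on hand, pool $9,179.96 (≈ $12.4897 each)
Ending inventory (cost pool remaining) = $9,179.96

Ending inventory = $9,179.96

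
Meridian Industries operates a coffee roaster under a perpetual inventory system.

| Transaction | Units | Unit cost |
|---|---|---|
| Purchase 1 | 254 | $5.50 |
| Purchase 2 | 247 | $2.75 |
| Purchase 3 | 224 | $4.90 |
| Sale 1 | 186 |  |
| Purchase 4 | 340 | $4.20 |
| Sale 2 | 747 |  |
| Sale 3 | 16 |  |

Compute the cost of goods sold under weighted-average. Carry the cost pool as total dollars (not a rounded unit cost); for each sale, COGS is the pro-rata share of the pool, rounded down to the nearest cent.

COGS = $4,102.00

After Purchase 1: 254 on hand, pool $1,397.00 (≈ $5.5000 each)
After Purchase 2: 501 on hand, pool $2,076.25 (≈ $4.1442 each)
After Purchase 3: 725 on hand, pool $3,173.85 (≈ $4.3777 each)
Sale 1, sell 186: 186/725 × $3,173.85 → $814.25
After Purchase 4: 879 on hand, pool $3,787.60 (≈ $4.3090 each)
Sale 2, sell 747: 747/879 × $3,787.60 → $3,218.81
Sale 3, sell 16: 16/132 × $568.79 → $68.94
Total COGS = $814.25 + $3,218.81 + $68.94 = $4,102.00
Ending inventory (cost pool remaining) = $499.85
Check: goods available $4,601.85 = COGS $4,102.00 + ending $499.85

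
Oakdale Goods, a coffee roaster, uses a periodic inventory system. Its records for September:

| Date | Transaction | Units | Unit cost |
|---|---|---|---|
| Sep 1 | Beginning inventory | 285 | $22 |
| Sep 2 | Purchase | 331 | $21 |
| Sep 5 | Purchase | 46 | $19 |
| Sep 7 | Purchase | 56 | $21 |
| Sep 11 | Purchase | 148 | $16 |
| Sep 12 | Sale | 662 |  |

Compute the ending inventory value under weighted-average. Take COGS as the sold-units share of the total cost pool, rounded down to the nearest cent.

Sep 12, sell 662: 662/866 × $17,639.00 → $13,483.85
Ending inventory (cost pool remaining) = $4,155.15
Check: goods available $17,639.00 = COGS $13,483.85 + ending $4,155.15

Ending inventory = $4,155.15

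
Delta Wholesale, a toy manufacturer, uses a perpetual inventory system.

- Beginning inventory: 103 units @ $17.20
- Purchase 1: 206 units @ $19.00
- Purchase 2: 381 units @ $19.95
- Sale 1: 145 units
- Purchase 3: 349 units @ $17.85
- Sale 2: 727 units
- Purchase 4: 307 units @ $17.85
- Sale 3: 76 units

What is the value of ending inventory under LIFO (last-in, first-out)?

Ending inventory = $7,110.95

Sale 1 (145) [LIFO — newest first]: 145 @ $19.95 = $2,892.75
Sale 2 (727) [LIFO — newest first]: 349 @ $17.85 + 236 @ $19.95 + 142 @ $19.00 = $13,635.85
Sale 3 (76) [LIFO — newest first]: 76 @ $17.85 = $1,356.60
Total COGS = $2,892.75 + $13,635.85 + $1,356.60 = $17,885.20
Ending inventory: 103 @ $17.20 + 64 @ $19.00 + 231 @ $17.85 = $7,110.95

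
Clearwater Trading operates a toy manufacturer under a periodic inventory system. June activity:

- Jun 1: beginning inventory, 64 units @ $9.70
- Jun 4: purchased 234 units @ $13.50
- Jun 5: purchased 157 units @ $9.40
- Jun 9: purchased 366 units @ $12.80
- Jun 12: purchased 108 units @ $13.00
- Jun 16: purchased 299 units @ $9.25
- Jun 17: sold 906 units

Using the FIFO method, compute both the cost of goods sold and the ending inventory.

Jun 17, 906 sold [FIFO — oldest first]: 64 @ $9.70 + 234 @ $13.50 + 157 @ $9.40 + 366 @ $12.80 + 85 @ $13.00 = $11,045.40
Ending inventory: 23 @ $13.00 + 299 @ $9.25 = $3,064.75
Check: goods available $14,110.15 = COGS $11,045.40 + ending $3,064.75

COGS = $11,045.40; ending inventory = $3,064.75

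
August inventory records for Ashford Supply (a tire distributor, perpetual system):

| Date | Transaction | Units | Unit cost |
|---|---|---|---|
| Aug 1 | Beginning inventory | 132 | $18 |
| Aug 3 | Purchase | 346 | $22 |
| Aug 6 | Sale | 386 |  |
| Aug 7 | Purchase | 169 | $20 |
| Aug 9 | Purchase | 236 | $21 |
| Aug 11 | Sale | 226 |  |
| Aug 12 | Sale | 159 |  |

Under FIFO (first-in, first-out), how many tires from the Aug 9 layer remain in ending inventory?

Aug 6, 386 sold [FIFO — oldest first]: 132 @ $18 + 254 @ $22 = $7,964
Aug 11, 226 sold [FIFO — oldest first]: 92 @ $22 + 134 @ $20 = $4,704
Aug 12, 159 sold [FIFO — oldest first]: 35 @ $20 + 124 @ $21 = $3,304
Total COGS = $7,964 + $4,704 + $3,304 = $15,972
Ending inventory: 112 @ $21 = $2,352
Check: goods available $18,324 = COGS $15,972 + ending $2,352

112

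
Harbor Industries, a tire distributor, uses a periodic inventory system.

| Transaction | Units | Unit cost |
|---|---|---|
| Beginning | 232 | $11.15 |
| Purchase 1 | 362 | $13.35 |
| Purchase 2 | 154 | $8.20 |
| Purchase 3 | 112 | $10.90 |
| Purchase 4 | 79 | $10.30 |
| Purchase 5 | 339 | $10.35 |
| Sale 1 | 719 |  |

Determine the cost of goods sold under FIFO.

COGS = $8,444.50

Sale 1 (719) [FIFO — oldest first]: 232 @ $11.15 + 362 @ $13.35 + 125 @ $8.20 = $8,444.50
Ending inventory: 29 @ $8.20 + 112 @ $10.90 + 79 @ $10.30 + 339 @ $10.35 = $5,780.95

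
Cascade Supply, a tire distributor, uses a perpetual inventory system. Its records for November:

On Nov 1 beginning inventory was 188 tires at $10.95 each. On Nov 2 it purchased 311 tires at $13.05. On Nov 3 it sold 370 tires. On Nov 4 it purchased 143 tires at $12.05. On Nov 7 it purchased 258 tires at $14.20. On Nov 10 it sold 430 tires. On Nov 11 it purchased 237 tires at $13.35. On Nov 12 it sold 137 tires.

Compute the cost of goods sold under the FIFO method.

Nov 3, 370 sold [FIFO — oldest first]: 188 @ $10.95 + 182 @ $13.05 = $4,433.70
Nov 10, 430 sold [FIFO — oldest first]: 129 @ $13.05 + 143 @ $12.05 + 158 @ $14.20 = $5,650.20
Nov 12, 137 sold [FIFO — oldest first]: 100 @ $14.20 + 37 @ $13.35 = $1,913.95
Total COGS = $4,433.70 + $5,650.20 + $1,913.95 = $11,997.85
Ending inventory: 200 @ $13.35 = $2,670.00

COGS = $11,997.85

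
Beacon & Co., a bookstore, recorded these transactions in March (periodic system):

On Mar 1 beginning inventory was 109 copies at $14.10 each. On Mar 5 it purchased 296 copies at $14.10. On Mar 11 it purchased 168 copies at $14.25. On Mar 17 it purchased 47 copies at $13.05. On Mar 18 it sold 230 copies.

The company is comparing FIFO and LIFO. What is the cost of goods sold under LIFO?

FIFO COGS: 109 @ $14.10 + 121 @ $14.10 = $3,243.00
LIFO COGS: 47 @ $13.05 + 168 @ $14.25 + 15 @ $14.10 = $3,218.85

COGS = $3,218.85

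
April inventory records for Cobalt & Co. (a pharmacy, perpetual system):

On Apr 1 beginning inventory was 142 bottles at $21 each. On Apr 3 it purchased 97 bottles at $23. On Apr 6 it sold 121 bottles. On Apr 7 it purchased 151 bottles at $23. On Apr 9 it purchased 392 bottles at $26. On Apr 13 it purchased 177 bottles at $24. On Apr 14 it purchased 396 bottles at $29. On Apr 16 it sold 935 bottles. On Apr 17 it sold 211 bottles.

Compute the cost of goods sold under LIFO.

Apr 6, 121 sold [LIFO — newest first]: 97 @ $23 + 24 @ $21 = $2,735
Apr 16, 935 sold [LIFO — newest first]: 396 @ $29 + 177 @ $24 + 362 @ $26 = $25,144
Apr 17, 211 sold [LIFO — newest first]: 30 @ $26 + 151 @ $23 + 30 @ $21 = $4,883
Total COGS = $2,735 + $25,144 + $4,883 = $32,762
Ending inventory: 88 @ $21 = $1,848
Check: goods available $34,610 = COGS $32,762 + ending $1,848

COGS = $32,762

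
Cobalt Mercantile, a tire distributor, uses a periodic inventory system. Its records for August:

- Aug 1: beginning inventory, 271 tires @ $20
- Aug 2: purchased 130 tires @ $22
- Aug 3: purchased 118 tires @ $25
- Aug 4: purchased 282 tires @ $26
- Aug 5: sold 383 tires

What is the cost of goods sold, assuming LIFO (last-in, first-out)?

COGS = $9,857

Aug 5, 383 sold [LIFO — newest first]: 282 @ $26 + 101 @ $25 = $9,857
Ending inventory: 271 @ $20 + 130 @ $22 + 17 @ $25 = $8,705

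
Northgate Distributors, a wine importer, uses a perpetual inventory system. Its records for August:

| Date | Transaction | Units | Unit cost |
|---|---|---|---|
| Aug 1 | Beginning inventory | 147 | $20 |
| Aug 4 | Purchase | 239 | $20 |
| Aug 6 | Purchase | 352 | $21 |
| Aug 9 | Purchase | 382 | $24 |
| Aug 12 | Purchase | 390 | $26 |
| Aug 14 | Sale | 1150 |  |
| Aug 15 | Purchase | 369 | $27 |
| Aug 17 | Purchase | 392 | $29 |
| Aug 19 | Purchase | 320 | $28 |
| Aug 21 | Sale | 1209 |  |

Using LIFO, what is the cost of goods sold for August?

COGS = $60,071

Aug 14, 1150 sold [LIFO — newest first]: 390 @ $26 + 382 @ $24 + 352 @ $21 + 26 @ $20 = $27,220
Aug 21, 1209 sold [LIFO — newest first]: 320 @ $28 + 392 @ $29 + 369 @ $27 + 128 @ $20 = $32,851
Total COGS = $27,220 + $32,851 = $60,071
Ending inventory: 147 @ $20 + 85 @ $20 = $4,640
Check: goods available $64,711 = COGS $60,071 + ending $4,640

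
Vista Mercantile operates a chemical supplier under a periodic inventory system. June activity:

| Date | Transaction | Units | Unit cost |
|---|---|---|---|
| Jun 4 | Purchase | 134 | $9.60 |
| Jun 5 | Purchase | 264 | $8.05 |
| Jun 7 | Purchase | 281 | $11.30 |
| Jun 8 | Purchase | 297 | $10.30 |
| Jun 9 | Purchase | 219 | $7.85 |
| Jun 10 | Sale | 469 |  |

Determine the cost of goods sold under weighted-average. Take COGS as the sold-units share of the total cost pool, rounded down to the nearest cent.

Jun 10, sell 469: 469/1195 × $11,365.15 → $4,460.46
Ending inventory (cost pool remaining) = $6,904.69

COGS = $4,460.46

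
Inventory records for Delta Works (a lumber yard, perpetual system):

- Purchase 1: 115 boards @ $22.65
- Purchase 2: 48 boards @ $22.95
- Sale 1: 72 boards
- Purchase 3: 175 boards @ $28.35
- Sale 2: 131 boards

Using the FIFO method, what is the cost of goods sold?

COGS = $4,840.35

Sale 1 (72) [FIFO — oldest first]: 72 @ $22.65 = $1,630.80
Sale 2 (131) [FIFO — oldest first]: 43 @ $22.65 + 48 @ $22.95 + 40 @ $28.35 = $3,209.55
Total COGS = $1,630.80 + $3,209.55 = $4,840.35
Ending inventory: 135 @ $28.35 = $3,827.25
Check: goods available $8,667.60 = COGS $4,840.35 + ending $3,827.25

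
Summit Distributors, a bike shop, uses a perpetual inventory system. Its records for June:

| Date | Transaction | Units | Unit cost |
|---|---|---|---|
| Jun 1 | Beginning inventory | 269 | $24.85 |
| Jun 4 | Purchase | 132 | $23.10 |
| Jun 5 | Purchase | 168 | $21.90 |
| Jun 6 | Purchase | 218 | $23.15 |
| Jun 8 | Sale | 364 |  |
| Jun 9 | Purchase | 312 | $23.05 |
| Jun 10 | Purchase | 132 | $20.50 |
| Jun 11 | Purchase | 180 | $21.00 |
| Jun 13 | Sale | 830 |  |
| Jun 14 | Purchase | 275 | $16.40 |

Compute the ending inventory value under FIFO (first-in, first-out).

Ending inventory = $9,048.50

Jun 8, 364 sold [FIFO — oldest first]: 269 @ $24.85 + 95 @ $23.10 = $8,879.15
Jun 13, 830 sold [FIFO — oldest first]: 37 @ $23.10 + 168 @ $21.90 + 218 @ $23.15 + 312 @ $23.05 + 95 @ $20.50 = $18,719.70
Total COGS = $8,879.15 + $18,719.70 = $27,598.85
Ending inventory: 37 @ $20.50 + 180 @ $21.00 + 275 @ $16.40 = $9,048.50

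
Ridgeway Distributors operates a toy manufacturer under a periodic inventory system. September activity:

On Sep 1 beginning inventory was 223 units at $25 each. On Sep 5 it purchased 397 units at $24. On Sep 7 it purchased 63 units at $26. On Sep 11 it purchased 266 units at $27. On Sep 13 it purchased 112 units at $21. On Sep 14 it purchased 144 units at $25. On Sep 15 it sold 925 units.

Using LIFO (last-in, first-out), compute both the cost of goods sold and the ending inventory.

Sep 15, 925 sold [LIFO — newest first]: 144 @ $25 + 112 @ $21 + 266 @ $27 + 63 @ $26 + 340 @ $24 = $22,932
Ending inventory: 223 @ $25 + 57 @ $24 = $6,943
Check: goods available $29,875 = COGS $22,932 + ending $6,943

COGS = $22,932; ending inventory = $6,943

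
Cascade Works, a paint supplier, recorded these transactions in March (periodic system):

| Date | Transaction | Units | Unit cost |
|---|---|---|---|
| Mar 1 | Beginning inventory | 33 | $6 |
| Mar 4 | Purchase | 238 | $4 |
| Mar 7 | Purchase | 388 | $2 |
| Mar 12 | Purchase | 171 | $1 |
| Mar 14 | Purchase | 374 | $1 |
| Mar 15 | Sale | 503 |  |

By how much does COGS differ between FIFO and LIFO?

$1,111

FIFO COGS: 33 @ $6 + 238 @ $4 + 232 @ $2 = $1,614
LIFO COGS: 374 @ $1 + 129 @ $1 = $503
Difference = |$1,614 − $503| = $1,111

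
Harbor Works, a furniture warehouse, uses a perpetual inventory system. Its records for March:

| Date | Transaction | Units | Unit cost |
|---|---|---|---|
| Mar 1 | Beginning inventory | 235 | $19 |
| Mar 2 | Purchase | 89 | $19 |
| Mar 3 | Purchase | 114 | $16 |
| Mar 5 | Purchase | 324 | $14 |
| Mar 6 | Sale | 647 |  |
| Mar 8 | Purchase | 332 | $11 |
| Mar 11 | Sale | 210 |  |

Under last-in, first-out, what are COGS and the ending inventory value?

Mar 6, 647 sold [LIFO — newest first]: 324 @ $14 + 114 @ $16 + 89 @ $19 + 120 @ $19 = $10,331
Mar 11, 210 sold [LIFO — newest first]: 210 @ $11 = $2,310
Total COGS = $10,331 + $2,310 = $12,641
Ending inventory: 115 @ $19 + 122 @ $11 = $3,527
Check: goods available $16,168 = COGS $12,641 + ending $3,527

COGS = $12,641; ending inventory = $3,527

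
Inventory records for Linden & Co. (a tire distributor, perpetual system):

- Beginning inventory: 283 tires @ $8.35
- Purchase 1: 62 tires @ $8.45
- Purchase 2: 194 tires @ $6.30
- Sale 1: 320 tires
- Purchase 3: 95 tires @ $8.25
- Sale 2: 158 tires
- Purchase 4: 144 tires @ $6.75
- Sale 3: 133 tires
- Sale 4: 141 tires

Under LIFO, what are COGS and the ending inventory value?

COGS = $5,647.80; ending inventory = $217.10

Sale 1 (320) [LIFO — newest first]: 194 @ $6.30 + 62 @ $8.45 + 64 @ $8.35 = $2,280.50
Sale 2 (158) [LIFO — newest first]: 95 @ $8.25 + 63 @ $8.35 = $1,309.80
Sale 3 (133) [LIFO — newest first]: 133 @ $6.75 = $897.75
Sale 4 (141) [LIFO — newest first]: 11 @ $6.75 + 130 @ $8.35 = $1,159.75
Total COGS = $2,280.50 + $1,309.80 + $897.75 + $1,159.75 = $5,647.80
Ending inventory: 26 @ $8.35 = $217.10
Check: goods available $5,864.90 = COGS $5,647.80 + ending $217.10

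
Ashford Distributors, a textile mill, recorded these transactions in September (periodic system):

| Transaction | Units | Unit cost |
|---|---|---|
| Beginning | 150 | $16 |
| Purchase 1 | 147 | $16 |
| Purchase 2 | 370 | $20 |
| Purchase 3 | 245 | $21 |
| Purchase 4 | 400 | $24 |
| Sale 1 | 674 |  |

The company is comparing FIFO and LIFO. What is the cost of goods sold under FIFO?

COGS = $12,299

FIFO COGS: 150 @ $16 + 147 @ $16 + 370 @ $20 + 7 @ $21 = $12,299
LIFO COGS: 400 @ $24 + 245 @ $21 + 29 @ $20 = $15,325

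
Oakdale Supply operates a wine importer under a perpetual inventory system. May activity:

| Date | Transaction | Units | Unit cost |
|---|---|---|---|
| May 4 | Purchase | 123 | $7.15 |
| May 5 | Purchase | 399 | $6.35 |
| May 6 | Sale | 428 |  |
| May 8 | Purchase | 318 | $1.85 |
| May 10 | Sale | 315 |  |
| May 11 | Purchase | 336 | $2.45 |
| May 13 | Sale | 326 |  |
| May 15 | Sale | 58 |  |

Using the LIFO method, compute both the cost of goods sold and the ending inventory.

COGS = $4,474.25; ending inventory = $350.35

May 6, 428 sold [LIFO — newest first]: 399 @ $6.35 + 29 @ $7.15 = $2,741.00
May 10, 315 sold [LIFO — newest first]: 315 @ $1.85 = $582.75
May 13, 326 sold [LIFO — newest first]: 326 @ $2.45 = $798.70
May 15, 58 sold [LIFO — newest first]: 10 @ $2.45 + 3 @ $1.85 + 45 @ $7.15 = $351.80
Total COGS = $2,741.00 + $582.75 + $798.70 + $351.80 = $4,474.25
Ending inventory: 49 @ $7.15 = $350.35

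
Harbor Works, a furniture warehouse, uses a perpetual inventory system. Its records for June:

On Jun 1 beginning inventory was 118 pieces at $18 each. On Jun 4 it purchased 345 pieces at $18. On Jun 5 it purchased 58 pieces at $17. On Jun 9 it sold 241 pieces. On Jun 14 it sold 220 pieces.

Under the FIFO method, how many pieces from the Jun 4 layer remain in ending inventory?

Jun 9, 241 sold [FIFO — oldest first]: 118 @ $18 + 123 @ $18 = $4,338
Jun 14, 220 sold [FIFO — oldest first]: 220 @ $18 = $3,960
Total COGS = $4,338 + $3,960 = $8,298
Ending inventory: 2 @ $18 + 58 @ $17 = $1,022

2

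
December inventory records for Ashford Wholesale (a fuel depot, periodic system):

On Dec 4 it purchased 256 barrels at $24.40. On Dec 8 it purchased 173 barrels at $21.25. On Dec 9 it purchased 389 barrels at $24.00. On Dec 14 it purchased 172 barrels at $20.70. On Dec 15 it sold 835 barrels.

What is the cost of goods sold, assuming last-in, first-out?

COGS = $19,037.05

Dec 15, 835 sold [LIFO — newest first]: 172 @ $20.70 + 389 @ $24.00 + 173 @ $21.25 + 101 @ $24.40 = $19,037.05
Ending inventory: 155 @ $24.40 = $3,782.00
Check: goods available $22,819.05 = COGS $19,037.05 + ending $3,782.00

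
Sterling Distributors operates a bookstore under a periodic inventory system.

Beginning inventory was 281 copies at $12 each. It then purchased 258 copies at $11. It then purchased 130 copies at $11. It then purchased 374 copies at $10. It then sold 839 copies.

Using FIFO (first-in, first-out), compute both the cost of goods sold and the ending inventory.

Sale 1 (839) [FIFO — oldest first]: 281 @ $12 + 258 @ $11 + 130 @ $11 + 170 @ $10 = $9,340
Ending inventory: 204 @ $10 = $2,040
Check: goods available $11,380 = COGS $9,340 + ending $2,040

COGS = $9,340; ending inventory = $2,040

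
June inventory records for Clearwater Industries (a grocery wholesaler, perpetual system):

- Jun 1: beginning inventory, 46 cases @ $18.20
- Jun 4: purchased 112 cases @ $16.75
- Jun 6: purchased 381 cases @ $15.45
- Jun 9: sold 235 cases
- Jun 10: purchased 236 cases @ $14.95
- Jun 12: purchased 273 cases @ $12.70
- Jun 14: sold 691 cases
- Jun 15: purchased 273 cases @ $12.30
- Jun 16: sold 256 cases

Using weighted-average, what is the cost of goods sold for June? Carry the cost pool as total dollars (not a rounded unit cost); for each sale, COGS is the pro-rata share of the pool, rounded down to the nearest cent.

COGS = $17,145.68

After Jun 1: 46 on hand, pool $837.20 (≈ $18.2000 each)
After Jun 4: 158 on hand, pool $2,713.20 (≈ $17.1722 each)
After Jun 6: 539 on hand, pool $8,599.65 (≈ $15.9548 each)
Jun 9, sell 235: 235/539 × $8,599.65 → $3,749.38
After Jun 10: 540 on hand, pool $8,378.47 (≈ $15.5157 each)
After Jun 12: 813 on hand, pool $11,845.57 (≈ $14.5702 each)
Jun 14, sell 691: 691/813 × $11,845.57 → $10,068.00
After Jun 15: 395 on hand, pool $5,135.47 (≈ $13.0012 each)
Jun 16, sell 256: 256/395 × $5,135.47 → $3,328.30
Total COGS = $3,749.38 + $10,068.00 + $3,328.30 = $17,145.68
Ending inventory (cost pool remaining) = $1,807.17
Check: goods available $18,952.85 = COGS $17,145.68 + ending $1,807.17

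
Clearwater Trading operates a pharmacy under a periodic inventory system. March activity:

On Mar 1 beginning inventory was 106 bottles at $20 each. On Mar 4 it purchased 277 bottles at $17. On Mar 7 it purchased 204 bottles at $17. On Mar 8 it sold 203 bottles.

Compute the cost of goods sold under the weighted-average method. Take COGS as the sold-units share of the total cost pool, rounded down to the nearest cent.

Mar 8, sell 203: 203/587 × $10,297.00 → $3,560.97
Ending inventory (cost pool remaining) = $6,736.03

COGS = $3,560.97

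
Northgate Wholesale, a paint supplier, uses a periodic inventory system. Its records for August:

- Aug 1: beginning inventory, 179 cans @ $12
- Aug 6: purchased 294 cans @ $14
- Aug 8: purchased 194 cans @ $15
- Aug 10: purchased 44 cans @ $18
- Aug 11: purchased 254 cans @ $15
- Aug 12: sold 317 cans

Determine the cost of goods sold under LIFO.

COGS = $4,887

Aug 12, 317 sold [LIFO — newest first]: 254 @ $15 + 44 @ $18 + 19 @ $15 = $4,887
Ending inventory: 179 @ $12 + 294 @ $14 + 175 @ $15 = $8,889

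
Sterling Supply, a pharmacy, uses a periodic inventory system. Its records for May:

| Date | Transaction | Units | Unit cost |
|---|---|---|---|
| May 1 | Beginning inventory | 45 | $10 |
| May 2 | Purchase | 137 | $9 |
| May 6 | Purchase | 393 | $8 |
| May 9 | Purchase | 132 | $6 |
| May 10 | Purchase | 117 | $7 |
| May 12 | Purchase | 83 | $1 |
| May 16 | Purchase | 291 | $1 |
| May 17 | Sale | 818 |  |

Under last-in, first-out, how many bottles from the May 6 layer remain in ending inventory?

198

May 17, 818 sold [LIFO — newest first]: 291 @ $1 + 83 @ $1 + 117 @ $7 + 132 @ $6 + 195 @ $8 = $3,545
Ending inventory: 45 @ $10 + 137 @ $9 + 198 @ $8 = $3,267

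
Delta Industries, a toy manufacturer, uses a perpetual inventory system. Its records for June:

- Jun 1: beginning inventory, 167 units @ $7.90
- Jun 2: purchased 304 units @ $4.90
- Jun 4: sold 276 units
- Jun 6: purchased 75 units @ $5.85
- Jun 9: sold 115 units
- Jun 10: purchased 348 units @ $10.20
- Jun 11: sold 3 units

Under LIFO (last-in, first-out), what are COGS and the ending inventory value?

Jun 4, 276 sold [LIFO — newest first]: 276 @ $4.90 = $1,352.40
Jun 9, 115 sold [LIFO — newest first]: 75 @ $5.85 + 28 @ $4.90 + 12 @ $7.90 = $670.75
Jun 11, 3 sold [LIFO — newest first]: 3 @ $10.20 = $30.60
Total COGS = $1,352.40 + $670.75 + $30.60 = $2,053.75
Ending inventory: 155 @ $7.90 + 345 @ $10.20 = $4,743.50
Check: goods available $6,797.25 = COGS $2,053.75 + ending $4,743.50

COGS = $2,053.75; ending inventory = $4,743.50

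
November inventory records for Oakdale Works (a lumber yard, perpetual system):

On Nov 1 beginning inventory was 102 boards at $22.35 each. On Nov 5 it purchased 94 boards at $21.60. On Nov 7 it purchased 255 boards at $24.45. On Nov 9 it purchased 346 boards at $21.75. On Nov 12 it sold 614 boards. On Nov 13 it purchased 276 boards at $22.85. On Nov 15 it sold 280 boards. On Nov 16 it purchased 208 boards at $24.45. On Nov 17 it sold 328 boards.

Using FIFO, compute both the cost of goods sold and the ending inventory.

COGS = $28,020.00; ending inventory = $1,442.55

Nov 12, 614 sold [FIFO — oldest first]: 102 @ $22.35 + 94 @ $21.60 + 255 @ $24.45 + 163 @ $21.75 = $14,090.10
Nov 15, 280 sold [FIFO — oldest first]: 183 @ $21.75 + 97 @ $22.85 = $6,196.70
Nov 17, 328 sold [FIFO — oldest first]: 179 @ $22.85 + 149 @ $24.45 = $7,733.20
Total COGS = $14,090.10 + $6,196.70 + $7,733.20 = $28,020.00
Ending inventory: 59 @ $24.45 = $1,442.55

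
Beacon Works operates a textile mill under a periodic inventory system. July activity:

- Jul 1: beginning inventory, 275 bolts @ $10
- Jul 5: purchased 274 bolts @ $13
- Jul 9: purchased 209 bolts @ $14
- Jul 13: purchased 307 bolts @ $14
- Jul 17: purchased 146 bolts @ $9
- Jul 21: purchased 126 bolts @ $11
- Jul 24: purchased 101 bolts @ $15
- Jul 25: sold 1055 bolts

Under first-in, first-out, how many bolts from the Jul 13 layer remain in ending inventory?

10

Jul 25, 1055 sold [FIFO — oldest first]: 275 @ $10 + 274 @ $13 + 209 @ $14 + 297 @ $14 = $13,396
Ending inventory: 10 @ $14 + 146 @ $9 + 126 @ $11 + 101 @ $15 = $4,355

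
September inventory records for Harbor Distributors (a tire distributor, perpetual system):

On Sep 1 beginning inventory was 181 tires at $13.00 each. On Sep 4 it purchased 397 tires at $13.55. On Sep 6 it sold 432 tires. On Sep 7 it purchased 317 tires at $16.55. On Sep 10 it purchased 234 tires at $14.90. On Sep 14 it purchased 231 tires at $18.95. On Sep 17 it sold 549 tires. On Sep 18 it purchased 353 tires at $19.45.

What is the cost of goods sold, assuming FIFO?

Sep 6, 432 sold [FIFO — oldest first]: 181 @ $13.00 + 251 @ $13.55 = $5,754.05
Sep 17, 549 sold [FIFO — oldest first]: 146 @ $13.55 + 317 @ $16.55 + 86 @ $14.90 = $8,506.05
Total COGS = $5,754.05 + $8,506.05 = $14,260.10
Ending inventory: 148 @ $14.90 + 231 @ $18.95 + 353 @ $19.45 = $13,448.50
Check: goods available $27,708.60 = COGS $14,260.10 + ending $13,448.50

COGS = $14,260.10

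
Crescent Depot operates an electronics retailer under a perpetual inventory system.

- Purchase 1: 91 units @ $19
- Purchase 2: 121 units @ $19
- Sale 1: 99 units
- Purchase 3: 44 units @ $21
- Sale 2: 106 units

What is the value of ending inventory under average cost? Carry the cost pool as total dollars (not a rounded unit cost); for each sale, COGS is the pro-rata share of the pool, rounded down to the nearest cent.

After Purchase 1: 91 on hand, pool $1,729.00 (≈ $19.0000 each)
After Purchase 2: 212 on hand, pool $4,028.00 (≈ $19.0000 each)
Sale 1, sell 99: 99/212 × $4,028.00 → $1,881.00
After Purchase 3: 157 on hand, pool $3,071.00 (≈ $19.5605 each)
Sale 2, sell 106: 106/157 × $3,071.00 → $2,073.41
Total COGS = $1,881.00 + $2,073.41 = $3,954.41
Ending inventory (cost pool remaining) = $997.59
Check: goods available $4,952.00 = COGS $3,954.41 + ending $997.59

Ending inventory = $997.59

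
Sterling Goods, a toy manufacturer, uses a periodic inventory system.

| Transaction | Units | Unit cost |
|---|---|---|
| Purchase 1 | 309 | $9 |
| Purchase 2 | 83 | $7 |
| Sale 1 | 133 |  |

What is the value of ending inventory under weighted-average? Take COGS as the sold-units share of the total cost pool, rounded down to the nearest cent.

Sale 1, sell 133: 133/392 × $3,362.00 → $1,140.67
Ending inventory (cost pool remaining) = $2,221.33

Ending inventory = $2,221.33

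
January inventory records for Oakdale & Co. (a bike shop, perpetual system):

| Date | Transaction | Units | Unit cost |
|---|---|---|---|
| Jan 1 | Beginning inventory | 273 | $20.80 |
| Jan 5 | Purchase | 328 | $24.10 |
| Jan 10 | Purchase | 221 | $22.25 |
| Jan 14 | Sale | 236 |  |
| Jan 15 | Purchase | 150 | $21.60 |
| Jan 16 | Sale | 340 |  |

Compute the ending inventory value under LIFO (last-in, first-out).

Ending inventory = $8,642.70

Jan 14, 236 sold [LIFO — newest first]: 221 @ $22.25 + 15 @ $24.10 = $5,278.75
Jan 16, 340 sold [LIFO — newest first]: 150 @ $21.60 + 190 @ $24.10 = $7,819.00
Total COGS = $5,278.75 + $7,819.00 = $13,097.75
Ending inventory: 273 @ $20.80 + 123 @ $24.10 = $8,642.70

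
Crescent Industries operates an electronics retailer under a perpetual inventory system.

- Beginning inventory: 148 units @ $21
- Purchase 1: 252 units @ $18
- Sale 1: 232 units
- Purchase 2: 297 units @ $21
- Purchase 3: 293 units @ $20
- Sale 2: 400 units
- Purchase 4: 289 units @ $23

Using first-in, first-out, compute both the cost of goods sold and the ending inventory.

Sale 1 (232) [FIFO — oldest first]: 148 @ $21 + 84 @ $18 = $4,620
Sale 2 (400) [FIFO — oldest first]: 168 @ $18 + 232 @ $21 = $7,896
Total COGS = $4,620 + $7,896 = $12,516
Ending inventory: 65 @ $21 + 293 @ $20 + 289 @ $23 = $13,872
Check: goods available $26,388 = COGS $12,516 + ending $13,872

COGS = $12,516; ending inventory = $13,872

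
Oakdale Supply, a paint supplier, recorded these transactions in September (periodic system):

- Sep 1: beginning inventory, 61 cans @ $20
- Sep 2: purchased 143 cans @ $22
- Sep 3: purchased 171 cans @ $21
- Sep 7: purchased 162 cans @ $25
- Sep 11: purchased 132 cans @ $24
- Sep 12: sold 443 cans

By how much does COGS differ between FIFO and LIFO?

FIFO COGS: 61 @ $20 + 143 @ $22 + 171 @ $21 + 68 @ $25 = $9,657
LIFO COGS: 132 @ $24 + 162 @ $25 + 149 @ $21 = $10,347
Difference = |$9,657 − $10,347| = $690

$690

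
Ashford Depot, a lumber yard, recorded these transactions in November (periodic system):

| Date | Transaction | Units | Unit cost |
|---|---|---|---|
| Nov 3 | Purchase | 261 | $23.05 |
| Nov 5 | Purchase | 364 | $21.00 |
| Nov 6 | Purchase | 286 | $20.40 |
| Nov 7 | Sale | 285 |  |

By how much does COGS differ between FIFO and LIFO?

FIFO COGS: 261 @ $23.05 + 24 @ $21.00 = $6,520.05
LIFO COGS: 285 @ $20.40 = $5,814.00
Difference = |$6,520.05 − $5,814.00| = $706.05

$706.05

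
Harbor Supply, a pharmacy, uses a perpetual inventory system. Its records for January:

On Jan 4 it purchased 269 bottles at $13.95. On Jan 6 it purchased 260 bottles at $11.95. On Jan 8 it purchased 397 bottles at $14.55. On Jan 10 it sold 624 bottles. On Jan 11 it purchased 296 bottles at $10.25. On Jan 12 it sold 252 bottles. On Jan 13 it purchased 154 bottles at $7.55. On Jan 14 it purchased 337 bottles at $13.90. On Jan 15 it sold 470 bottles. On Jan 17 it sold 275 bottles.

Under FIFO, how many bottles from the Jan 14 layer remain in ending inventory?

Jan 10, 624 sold [FIFO — oldest first]: 269 @ $13.95 + 260 @ $11.95 + 95 @ $14.55 = $8,241.80
Jan 12, 252 sold [FIFO — oldest first]: 252 @ $14.55 = $3,666.60
Jan 15, 470 sold [FIFO — oldest first]: 50 @ $14.55 + 296 @ $10.25 + 124 @ $7.55 = $4,697.70
Jan 17, 275 sold [FIFO — oldest first]: 30 @ $7.55 + 245 @ $13.90 = $3,632.00
Total COGS = $8,241.80 + $3,666.60 + $4,697.70 + $3,632.00 = $20,238.10
Ending inventory: 92 @ $13.90 = $1,278.80
Check: goods available $21,516.90 = COGS $20,238.10 + ending $1,278.80

92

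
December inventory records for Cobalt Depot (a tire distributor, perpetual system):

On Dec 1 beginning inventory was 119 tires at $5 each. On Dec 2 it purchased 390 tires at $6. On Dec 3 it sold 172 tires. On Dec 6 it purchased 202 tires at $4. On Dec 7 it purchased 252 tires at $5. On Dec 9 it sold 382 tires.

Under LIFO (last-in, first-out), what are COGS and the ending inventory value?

COGS = $2,812; ending inventory = $2,191

Dec 3, 172 sold [LIFO — newest first]: 172 @ $6 = $1,032
Dec 9, 382 sold [LIFO — newest first]: 252 @ $5 + 130 @ $4 = $1,780
Total COGS = $1,032 + $1,780 = $2,812
Ending inventory: 119 @ $5 + 218 @ $6 + 72 @ $4 = $2,191
Check: goods available $5,003 = COGS $2,812 + ending $2,191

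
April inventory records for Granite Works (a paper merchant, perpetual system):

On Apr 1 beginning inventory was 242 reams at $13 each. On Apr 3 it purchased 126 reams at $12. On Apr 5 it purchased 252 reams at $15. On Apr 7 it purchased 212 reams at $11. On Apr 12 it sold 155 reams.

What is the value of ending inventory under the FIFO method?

Apr 12, 155 sold [FIFO — oldest first]: 155 @ $13 = $2,015
Ending inventory: 87 @ $13 + 126 @ $12 + 252 @ $15 + 212 @ $11 = $8,755

Ending inventory = $8,755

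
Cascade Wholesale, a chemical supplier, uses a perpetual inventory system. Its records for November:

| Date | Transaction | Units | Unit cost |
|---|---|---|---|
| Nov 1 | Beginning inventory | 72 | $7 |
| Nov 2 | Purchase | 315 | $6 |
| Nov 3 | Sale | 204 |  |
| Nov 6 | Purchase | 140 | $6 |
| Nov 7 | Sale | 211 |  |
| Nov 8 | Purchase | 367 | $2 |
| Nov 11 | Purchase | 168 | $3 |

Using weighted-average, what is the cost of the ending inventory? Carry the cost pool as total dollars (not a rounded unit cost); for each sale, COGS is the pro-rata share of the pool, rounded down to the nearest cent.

After Nov 1: 72 on hand, pool $504.00 (≈ $7.0000 each)
After Nov 2: 387 on hand, pool $2,394.00 (≈ $6.1860 each)
Nov 3, sell 204: 204/387 × $2,394.00 → $1,261.95
After Nov 6: 323 on hand, pool $1,972.05 (≈ $6.1054 each)
Nov 7, sell 211: 211/323 × $1,972.05 → $1,288.24
After Nov 8: 479 on hand, pool $1,417.81 (≈ $2.9599 each)
After Nov 11: 647 on hand, pool $1,921.81 (≈ $2.9703 each)
Total COGS = $1,261.95 + $1,288.24 = $2,550.19
Ending inventory (cost pool remaining) = $1,921.81

Ending inventory = $1,921.81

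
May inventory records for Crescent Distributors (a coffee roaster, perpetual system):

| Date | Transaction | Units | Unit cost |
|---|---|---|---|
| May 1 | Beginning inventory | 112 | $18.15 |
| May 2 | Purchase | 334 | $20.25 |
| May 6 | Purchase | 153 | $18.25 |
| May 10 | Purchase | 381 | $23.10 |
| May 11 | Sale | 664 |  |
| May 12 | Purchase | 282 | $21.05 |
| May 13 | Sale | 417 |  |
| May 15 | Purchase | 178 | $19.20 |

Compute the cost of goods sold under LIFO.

COGS = $22,895.70

May 11, 664 sold [LIFO — newest first]: 381 @ $23.10 + 153 @ $18.25 + 130 @ $20.25 = $14,225.85
May 13, 417 sold [LIFO — newest first]: 282 @ $21.05 + 135 @ $20.25 = $8,669.85
Total COGS = $14,225.85 + $8,669.85 = $22,895.70
Ending inventory: 112 @ $18.15 + 69 @ $20.25 + 178 @ $19.20 = $6,847.65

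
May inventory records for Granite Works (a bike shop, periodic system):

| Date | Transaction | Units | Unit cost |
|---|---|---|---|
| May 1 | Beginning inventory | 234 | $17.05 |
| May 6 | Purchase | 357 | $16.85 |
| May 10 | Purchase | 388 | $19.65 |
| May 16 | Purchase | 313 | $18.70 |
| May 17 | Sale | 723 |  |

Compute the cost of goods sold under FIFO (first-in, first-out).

May 17, 723 sold [FIFO — oldest first]: 234 @ $17.05 + 357 @ $16.85 + 132 @ $19.65 = $12,598.95
Ending inventory: 256 @ $19.65 + 313 @ $18.70 = $10,883.50

COGS = $12,598.95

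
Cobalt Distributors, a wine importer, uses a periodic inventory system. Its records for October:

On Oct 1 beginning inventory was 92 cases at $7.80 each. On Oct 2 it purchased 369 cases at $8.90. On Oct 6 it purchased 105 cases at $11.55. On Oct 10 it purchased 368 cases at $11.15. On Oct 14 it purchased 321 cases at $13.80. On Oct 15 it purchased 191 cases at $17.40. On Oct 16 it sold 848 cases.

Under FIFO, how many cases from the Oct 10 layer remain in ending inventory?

Oct 16, 848 sold [FIFO — oldest first]: 92 @ $7.80 + 369 @ $8.90 + 105 @ $11.55 + 282 @ $11.15 = $8,358.75
Ending inventory: 86 @ $11.15 + 321 @ $13.80 + 191 @ $17.40 = $8,712.10

86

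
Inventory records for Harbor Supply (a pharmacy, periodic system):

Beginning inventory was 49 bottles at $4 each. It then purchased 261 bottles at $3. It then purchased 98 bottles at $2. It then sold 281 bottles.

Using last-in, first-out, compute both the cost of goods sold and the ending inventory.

COGS = $745; ending inventory = $430

Sale 1 (281) [LIFO — newest first]: 98 @ $2 + 183 @ $3 = $745
Ending inventory: 49 @ $4 + 78 @ $3 = $430
Check: goods available $1,175 = COGS $745 + ending $430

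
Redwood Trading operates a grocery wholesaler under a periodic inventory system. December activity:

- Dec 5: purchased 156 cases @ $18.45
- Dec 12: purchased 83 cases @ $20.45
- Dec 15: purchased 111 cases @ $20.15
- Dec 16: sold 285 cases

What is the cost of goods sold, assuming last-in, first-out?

COGS = $5,612.95

Dec 16, 285 sold [LIFO — newest first]: 111 @ $20.15 + 83 @ $20.45 + 91 @ $18.45 = $5,612.95
Ending inventory: 65 @ $18.45 = $1,199.25
Check: goods available $6,812.20 = COGS $5,612.95 + ending $1,199.25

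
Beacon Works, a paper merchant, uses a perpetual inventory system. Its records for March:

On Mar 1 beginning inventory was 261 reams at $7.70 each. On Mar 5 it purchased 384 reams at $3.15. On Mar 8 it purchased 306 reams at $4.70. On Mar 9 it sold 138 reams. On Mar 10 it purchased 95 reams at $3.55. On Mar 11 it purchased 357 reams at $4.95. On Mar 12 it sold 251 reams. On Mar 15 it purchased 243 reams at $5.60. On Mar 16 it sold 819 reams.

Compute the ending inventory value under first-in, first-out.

Mar 9, 138 sold [FIFO — oldest first]: 138 @ $7.70 = $1,062.60
Mar 12, 251 sold [FIFO — oldest first]: 123 @ $7.70 + 128 @ $3.15 = $1,350.30
Mar 16, 819 sold [FIFO — oldest first]: 256 @ $3.15 + 306 @ $4.70 + 95 @ $3.55 + 162 @ $4.95 = $3,383.75
Total COGS = $1,062.60 + $1,350.30 + $3,383.75 = $5,796.65
Ending inventory: 195 @ $4.95 + 243 @ $5.60 = $2,326.05

Ending inventory = $2,326.05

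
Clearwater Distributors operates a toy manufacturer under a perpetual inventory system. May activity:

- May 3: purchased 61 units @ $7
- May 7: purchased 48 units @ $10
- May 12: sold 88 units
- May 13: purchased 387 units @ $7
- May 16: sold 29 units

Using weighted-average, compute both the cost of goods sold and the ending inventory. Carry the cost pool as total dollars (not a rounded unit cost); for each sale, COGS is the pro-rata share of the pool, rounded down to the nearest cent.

COGS = $937.22; ending inventory = $2,678.78

After May 3: 61 on hand, pool $427.00 (≈ $7.0000 each)
After May 7: 109 on hand, pool $907.00 (≈ $8.3211 each)
May 12, sell 88: 88/109 × $907.00 → $732.25
After May 13: 408 on hand, pool $2,883.75 (≈ $7.0680 each)
May 16, sell 29: 29/408 × $2,883.75 → $204.97
Total COGS = $732.25 + $204.97 = $937.22
Ending inventory (cost pool remaining) = $2,678.78
Check: goods available $3,616.00 = COGS $937.22 + ending $2,678.78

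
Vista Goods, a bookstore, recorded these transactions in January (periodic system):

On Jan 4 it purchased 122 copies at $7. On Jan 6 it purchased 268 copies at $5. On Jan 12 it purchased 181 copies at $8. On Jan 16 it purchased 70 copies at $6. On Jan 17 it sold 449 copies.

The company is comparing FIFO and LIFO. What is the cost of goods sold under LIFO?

FIFO COGS: 122 @ $7 + 268 @ $5 + 59 @ $8 = $2,666
LIFO COGS: 70 @ $6 + 181 @ $8 + 198 @ $5 = $2,858

COGS = $2,858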